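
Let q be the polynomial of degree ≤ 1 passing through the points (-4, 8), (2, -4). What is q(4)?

Using the Lagrange interpolation formula with nodes -4, 2:
  L_0(t) = (t - 2) / -6
  L_1(t) = (t + 4) / 6
Then q(t) = 8·L_0(t) - 4·L_1(t).
Expanding and collecting terms gives q(t) = -2t.
Evaluating at t = 4: q(4) = -8.

-8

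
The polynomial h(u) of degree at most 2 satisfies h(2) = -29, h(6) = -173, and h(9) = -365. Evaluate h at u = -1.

-5

Using the Lagrange interpolation formula with nodes 2, 6, 9:
  L_0(u) = (u - 6)(u - 9) / 28
  L_1(u) = (u - 2)(u - 9) / -12
  L_2(u) = (u - 2)(u - 6) / 21
Then h(u) = -29·L_0(u) - 173·L_1(u) - 365·L_2(u).
Expanding and collecting terms gives h(u) = -4u^2 - 4u - 5.
Evaluating at u = -1: h(-1) = -5.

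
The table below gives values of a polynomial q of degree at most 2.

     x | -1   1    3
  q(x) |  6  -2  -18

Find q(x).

Using the Lagrange interpolation formula with nodes -1, 1, 3:
  L_0(x) = (x - 1)(x - 3) / 8
  L_1(x) = (x + 1)(x - 3) / -4
  L_2(x) = (x + 1)(x - 1) / 8
Then q(x) = 6·L_0(x) - 2·L_1(x) - 18·L_2(x).
Expanding and collecting terms gives q(x) = -x² - 4x + 3.
Check: q(1) = -2. ✓

q(x) = -x^2 - 4x + 3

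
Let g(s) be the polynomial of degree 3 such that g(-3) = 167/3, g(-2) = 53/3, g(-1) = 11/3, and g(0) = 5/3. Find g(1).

Forward differences of the values at s = -3, -2, -1, 0:
  g  : 167/3  53/3  11/3  5/3
  Δ  : -38  -14  -2
  Δ^2: 24  12
  Δ^3: -12
The third differences are constant, confirming degree 3.
Interpolating (Newton forward form) and evaluating at s = 1 gives g(1) = -1/3.

-1/3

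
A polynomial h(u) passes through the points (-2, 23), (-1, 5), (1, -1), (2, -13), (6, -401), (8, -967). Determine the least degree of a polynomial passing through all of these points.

Divided differences on the nodes -2, -1, 1, 2, 6, 8:
  order 0: 23  5  -1  -13  -401  -967
  order 1: -18  -3  -12  -97  -283
  order 2: 5  -3  -17  -31
  order 3: -2  -2  -2
  order 4: 0  0
  order 5: 0
The order-3 divided differences are all -2 (nonzero) and every higher order vanishes, so the data lies on a polynomial of degree exactly 3.

3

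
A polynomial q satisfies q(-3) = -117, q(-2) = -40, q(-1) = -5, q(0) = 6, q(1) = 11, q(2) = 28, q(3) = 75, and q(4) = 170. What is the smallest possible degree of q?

3

Forward differences of the values at x = -3, -2, -1, 0, 1, 2, 3, 4:
  q  : -117  -40  -5  6  11  28  75  170
  Δ  : 77  35  11  5  17  47  95
  Δ^2: -42  -24  -6  12  30  48
  Δ^3: 18  18  18  18  18
  Δ^4: 0  0  0  0
  Δ^5: 0  0  0
  Δ^6: 0  0
  Δ^7: 0
The third differences are constant (18) and nonzero, while all higher differences vanish, so the minimal degree is 3.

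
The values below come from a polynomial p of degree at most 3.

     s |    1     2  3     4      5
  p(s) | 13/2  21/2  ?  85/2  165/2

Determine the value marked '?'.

41/2

On equispaced nodes a degree-3 polynomial has vanishing fourth forward difference, so
  p(1) - 4·p(2) + 6·p(3) - 4·p(4) + p(5) = 0.
Substituting the known values and solving for p(3):
  6·p(3) = 123
  p(3) = 41/2.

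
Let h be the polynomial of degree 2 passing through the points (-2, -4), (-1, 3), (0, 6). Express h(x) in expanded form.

Write h(x) = ax^2 + bx + c. Substituting each data point gives a linear system:
  4a - 2b + c = -4
  a - b + c = 3
  c = 6
Solving the system yields a = -2, b = 1, c = 6.
So h(x) = -2x^2 + x + 6.
Check: h(-1) = 3. ✓

h(x) = -2x^2 + x + 6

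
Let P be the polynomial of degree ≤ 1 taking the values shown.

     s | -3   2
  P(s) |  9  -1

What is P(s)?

Write P(s) = as + b. Substituting each data point gives a linear system:
  -3a + b = 9
  2a + b = -1
Solving the system yields a = -2, b = 3.
So P(s) = -2s + 3.
Check: P(-3) = 9. ✓

P(s) = -2s + 3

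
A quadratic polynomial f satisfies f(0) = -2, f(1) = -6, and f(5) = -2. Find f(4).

-6

Write f(x) = ax^2 + bx + c. Substituting each data point gives a linear system:
  c = -2
  a + b + c = -6
  25a + 5b + c = -2
Solving the system yields a = 1, b = -5, c = -2.
So f(x) = x^2 - 5x - 2.
Then f(4) = -6.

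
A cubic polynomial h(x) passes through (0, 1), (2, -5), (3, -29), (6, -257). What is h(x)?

h(x) = -x^3 - 2x^2 + 5x + 1

Write h(x) = ax^3 + bx^2 + cx + d. Substituting each data point gives a linear system:
  d = 1
  8a + 4b + 2c + d = -5
  27a + 9b + 3c + d = -29
  216a + 36b + 6c + d = -257
Solving the system yields a = -1, b = -2, c = 5, d = 1.
So h(x) = -x³ - 2x² + 5x + 1.
Check: h(3) = -29. ✓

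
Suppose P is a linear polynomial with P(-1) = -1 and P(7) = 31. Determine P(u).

P(u) = 4u + 3

Write P(u) = au + b. Substituting each data point gives a linear system:
  -a + b = -1
  7a + b = 31
Solving the system yields a = 4, b = 3.
So P(u) = 4u + 3.
Check: P(-1) = -1. ✓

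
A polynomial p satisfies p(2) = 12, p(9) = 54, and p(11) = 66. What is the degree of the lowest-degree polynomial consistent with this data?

Divided differences on the nodes 2, 9, 11:
  order 0: 12  54  66
  order 1: 6  6
  order 2: 0
The order-1 divided differences are all 6 (nonzero) and every higher order vanishes, so the data lies on a polynomial of degree exactly 1.

1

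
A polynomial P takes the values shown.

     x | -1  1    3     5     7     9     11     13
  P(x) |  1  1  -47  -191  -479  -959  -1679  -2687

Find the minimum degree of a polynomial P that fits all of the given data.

3

Forward differences of the values at x = -1, 1, 3, 5, 7, 9, 11, 13:
  P  : 1  1  -47  -191  -479  -959  -1679  -2687
  Δ  : 0  -48  -144  -288  -480  -720  -1008
  Δ^2: -48  -96  -144  -192  -240  -288
  Δ^3: -48  -48  -48  -48  -48
  Δ^4: 0  0  0  0
  Δ^5: 0  0  0
  Δ^6: 0  0
  Δ^7: 0
The third differences are constant (-48) and nonzero, while all higher differences vanish, so the minimal degree is 3.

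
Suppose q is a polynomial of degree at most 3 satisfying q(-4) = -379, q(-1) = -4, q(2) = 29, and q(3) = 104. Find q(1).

Write q(x) = ax^3 + bx^2 + cx + d. Substituting each data point gives a linear system:
  -64a + 16b - 4c + d = -379
  -a + b - c + d = -4
  8a + 4b + 2c + d = 29
  27a + 9b + 3c + d = 104
Solving the system yields a = 5, b = -4, c = 0, d = 5.
So q(x) = 5x^3 - 4x^2 + 5.
Then q(1) = 6.

6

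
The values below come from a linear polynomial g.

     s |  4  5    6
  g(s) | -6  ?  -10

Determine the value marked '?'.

-8

The 2 known points determine the degree-1 polynomial uniquely.
Write g(s) = as + b. Substituting each data point gives a linear system:
  4a + b = -6
  6a + b = -10
Solving the system yields a = -2, b = 2.
So g(s) = -2s + 2.
Then g(5) = -8.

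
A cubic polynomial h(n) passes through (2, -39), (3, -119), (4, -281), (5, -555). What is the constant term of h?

Write h(n) = an^3 + bn^2 + cn + d. Substituting each data point gives a linear system:
  8a + 4b + 2c + d = -39
  27a + 9b + 3c + d = -119
  64a + 16b + 4c + d = -281
  125a + 25b + 5c + d = -555
Solving the system yields a = -5, b = 4, c = -5, d = -5.
So h(n) = -5n^3 + 4n^2 - 5n - 5.
The constant term is -5.

-5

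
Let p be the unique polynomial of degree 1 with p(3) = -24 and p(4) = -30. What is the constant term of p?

-6

Write p(s) = as + b. Substituting each data point gives a linear system:
  3a + b = -24
  4a + b = -30
Solving the system yields a = -6, b = -6.
So p(s) = -6s - 6.
The constant term is -6.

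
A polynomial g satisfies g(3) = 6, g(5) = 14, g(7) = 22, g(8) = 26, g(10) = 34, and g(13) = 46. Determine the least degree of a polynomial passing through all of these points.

1

Divided differences on the nodes 3, 5, 7, 8, 10, 13:
  order 0: 6  14  22  26  34  46
  order 1: 4  4  4  4  4
  order 2: 0  0  0  0
  order 3: 0  0  0
  order 4: 0  0
  order 5: 0
The order-1 divided differences are all 4 (nonzero) and every higher order vanishes, so the data lies on a polynomial of degree exactly 1.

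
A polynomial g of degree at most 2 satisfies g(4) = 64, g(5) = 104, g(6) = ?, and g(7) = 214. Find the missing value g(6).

The 3 known points determine the degree-2 polynomial uniquely.
Write g(s) = as^2 + bs + c. Substituting each data point gives a linear system:
  16a + 4b + c = 64
  25a + 5b + c = 104
  49a + 7b + c = 214
Solving the system yields a = 5, b = -5, c = 4.
So g(s) = 5s^2 - 5s + 4.
Then g(6) = 154.

154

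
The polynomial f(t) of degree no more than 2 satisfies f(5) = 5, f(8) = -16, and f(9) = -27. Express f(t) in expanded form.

f(t) = -t^2 + 6t

Using the Lagrange interpolation formula with nodes 5, 8, 9:
  L_0(t) = (t - 8)(t - 9) / 12
  L_1(t) = (t - 5)(t - 9) / -3
  L_2(t) = (t - 5)(t - 8) / 4
Then f(t) = 5·L_0(t) - 16·L_1(t) - 27·L_2(t).
Expanding and collecting terms gives f(t) = -t² + 6t.
Check: f(8) = -16. ✓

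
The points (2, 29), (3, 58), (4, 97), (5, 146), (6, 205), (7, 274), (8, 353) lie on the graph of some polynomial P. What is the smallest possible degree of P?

Forward differences of the values at s = 2, 3, 4, 5, 6, 7, 8:
  P  : 29  58  97  146  205  274  353
  Δ  : 29  39  49  59  69  79
  Δ^2: 10  10  10  10  10
  Δ^3: 0  0  0  0
  Δ^4: 0  0  0
  Δ^5: 0  0
  Δ^6: 0
The second differences are constant (10) and nonzero, while all higher differences vanish, so the minimal degree is 2.

2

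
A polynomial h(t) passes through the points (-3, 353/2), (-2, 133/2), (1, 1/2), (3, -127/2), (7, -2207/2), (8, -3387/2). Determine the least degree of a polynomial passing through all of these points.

3

Divided differences on the nodes -3, -2, 1, 3, 7, 8:
  order 0: 353/2  133/2  1/2  -127/2  -2207/2  -3387/2
  order 1: -110  -22  -32  -260  -590
  order 2: 22  -2  -38  -66
  order 3: -4  -4  -4
  order 4: 0  0
  order 5: 0
The order-3 divided differences are all -4 (nonzero) and every higher order vanishes, so the data lies on a polynomial of degree exactly 3.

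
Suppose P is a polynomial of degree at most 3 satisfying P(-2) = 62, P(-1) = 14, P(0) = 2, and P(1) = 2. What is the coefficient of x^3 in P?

Write P(x) = ax^3 + bx^2 + cx + d. Substituting each data point gives a linear system:
  -8a + 4b - 2c + d = 62
  -a + b - c + d = 14
  d = 2
  a + b + c + d = 2
Solving the system yields a = -4, b = 6, c = -2, d = 2.
So P(x) = -4x^3 + 6x^2 - 2x + 2.
The leading coefficient is -4.

-4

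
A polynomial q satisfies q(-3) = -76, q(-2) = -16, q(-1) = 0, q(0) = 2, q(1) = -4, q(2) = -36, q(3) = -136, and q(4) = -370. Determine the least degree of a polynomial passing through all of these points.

Forward differences of the values at n = -3, -2, -1, 0, 1, 2, 3, 4:
  q  : -76  -16  0  2  -4  -36  -136  -370
  Δ  : 60  16  2  -6  -32  -100  -234
  Δ^2: -44  -14  -8  -26  -68  -134
  Δ^3: 30  6  -18  -42  -66
  Δ^4: -24  -24  -24  -24
  Δ^5: 0  0  0
  Δ^6: 0  0
  Δ^7: 0
The fourth differences are constant (-24) and nonzero, while all higher differences vanish, so the minimal degree is 4.

4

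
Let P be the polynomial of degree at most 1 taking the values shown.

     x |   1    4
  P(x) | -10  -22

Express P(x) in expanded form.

Using the Lagrange interpolation formula with nodes 1, 4:
  L_0(x) = (x - 4) / -3
  L_1(x) = (x - 1) / 3
Then P(x) = -10·L_0(x) - 22·L_1(x).
Expanding and collecting terms gives P(x) = -4x - 6.
Check: P(4) = -22. ✓

P(x) = -4x - 6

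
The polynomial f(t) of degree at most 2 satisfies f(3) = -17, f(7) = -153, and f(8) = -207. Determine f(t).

Write f(t) = at^2 + bt + c. Substituting each data point gives a linear system:
  9a + 3b + c = -17
  49a + 7b + c = -153
  64a + 8b + c = -207
Solving the system yields a = -4, b = 6, c = 1.
So f(t) = -4t^2 + 6t + 1.
Check: f(7) = -153. ✓

f(t) = -4t^2 + 6t + 1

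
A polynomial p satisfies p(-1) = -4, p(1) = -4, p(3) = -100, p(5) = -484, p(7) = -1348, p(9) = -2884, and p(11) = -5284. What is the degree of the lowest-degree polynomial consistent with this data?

3

Forward differences of the values at u = -1, 1, 3, 5, 7, 9, 11:
  p  : -4  -4  -100  -484  -1348  -2884  -5284
  Δ  : 0  -96  -384  -864  -1536  -2400
  Δ^2: -96  -288  -480  -672  -864
  Δ^3: -192  -192  -192  -192
  Δ^4: 0  0  0
  Δ^5: 0  0
  Δ^6: 0
The third differences are constant (-192) and nonzero, while all higher differences vanish, so the minimal degree is 3.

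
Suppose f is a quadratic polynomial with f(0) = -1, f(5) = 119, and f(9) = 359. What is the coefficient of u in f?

Write f(u) = au^2 + bu + c. Substituting each data point gives a linear system:
  c = -1
  25a + 5b + c = 119
  81a + 9b + c = 359
Solving the system yields a = 4, b = 4, c = -1.
So f(u) = 4u^2 + 4u - 1.
The coefficient of u is 4.

4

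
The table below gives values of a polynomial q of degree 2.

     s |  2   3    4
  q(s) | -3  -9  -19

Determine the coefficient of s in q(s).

4

Write q(s) = as^2 + bs + c. Substituting each data point gives a linear system:
  4a + 2b + c = -3
  9a + 3b + c = -9
  16a + 4b + c = -19
Solving the system yields a = -2, b = 4, c = -3.
So q(s) = -2s^2 + 4s - 3.
The coefficient of s is 4.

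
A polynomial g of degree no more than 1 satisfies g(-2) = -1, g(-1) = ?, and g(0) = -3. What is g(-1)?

-2

The 2 known points determine the degree-1 polynomial uniquely.
Write g(u) = au + b. Substituting each data point gives a linear system:
  -2a + b = -1
  b = -3
Solving the system yields a = -1, b = -3.
So g(u) = -u - 3.
Then g(-1) = -2.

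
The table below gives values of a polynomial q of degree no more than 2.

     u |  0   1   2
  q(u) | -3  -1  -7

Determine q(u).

q(u) = -4u^2 + 6u - 3

Write q(u) = au^2 + bu + c. Substituting each data point gives a linear system:
  c = -3
  a + b + c = -1
  4a + 2b + c = -7
Solving the system yields a = -4, b = 6, c = -3.
So q(u) = -4u^2 + 6u - 3.
Check: q(2) = -7. ✓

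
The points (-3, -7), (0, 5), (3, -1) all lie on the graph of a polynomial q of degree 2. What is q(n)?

Write q(n) = an^2 + bn + c. Substituting each data point gives a linear system:
  9a - 3b + c = -7
  c = 5
  9a + 3b + c = -1
Solving the system yields a = -1, b = 1, c = 5.
So q(n) = -n^2 + n + 5.
Check: q(-3) = -7. ✓

q(n) = -n^2 + n + 5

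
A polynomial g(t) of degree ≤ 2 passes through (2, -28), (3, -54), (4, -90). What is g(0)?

Using the Lagrange interpolation formula with nodes 2, 3, 4:
  L_0(t) = (t - 3)(t - 4) / 2
  L_1(t) = (t - 2)(t - 4) / -1
  L_2(t) = (t - 2)(t - 3) / 2
Then g(t) = -28·L_0(t) - 54·L_1(t) - 90·L_2(t).
Expanding and collecting terms gives g(t) = -5t^2 - t - 6.
Evaluating at t = 0: g(0) = -6.

-6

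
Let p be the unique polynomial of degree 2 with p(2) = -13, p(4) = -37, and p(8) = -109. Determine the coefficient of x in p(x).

Write p(x) = ax^2 + bx + c. Substituting each data point gives a linear system:
  4a + 2b + c = -13
  16a + 4b + c = -37
  64a + 8b + c = -109
Solving the system yields a = -1, b = -6, c = 3.
So p(x) = -x² - 6x + 3.
The coefficient of x is -6.

-6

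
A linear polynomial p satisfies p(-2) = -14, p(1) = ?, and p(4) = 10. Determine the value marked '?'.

The 2 known points determine the degree-1 polynomial uniquely.
Write p(x) = ax + b. Substituting each data point gives a linear system:
  -2a + b = -14
  4a + b = 10
Solving the system yields a = 4, b = -6.
So p(x) = 4x - 6.
Then p(1) = -2.

-2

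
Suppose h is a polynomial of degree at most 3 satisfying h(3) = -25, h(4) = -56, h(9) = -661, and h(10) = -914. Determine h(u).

Write h(u) = au^3 + bu^2 + cu + d. Substituting each data point gives a linear system:
  27a + 9b + 3c + d = -25
  64a + 16b + 4c + d = -56
  729a + 81b + 9c + d = -661
  1000a + 100b + 10c + d = -914
Solving the system yields a = -1, b = 1, c = -1, d = -4.
So h(u) = -u^3 + u^2 - u - 4.
Check: h(4) = -56. ✓

h(u) = -u^3 + u^2 - u - 4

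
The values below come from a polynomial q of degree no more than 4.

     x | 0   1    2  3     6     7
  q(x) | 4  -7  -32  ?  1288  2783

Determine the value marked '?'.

The 5 known points determine the degree-4 polynomial uniquely.
Write q(x) = ax^4 + bx^3 + cx^2 + dx + e. Substituting each data point gives a linear system:
  e = 4
  a + b + c + d + e = -7
  16a + 8b + 4c + 2d + e = -32
  1296a + 216b + 36c + 6d + e = 1288
  2401a + 343b + 49c + 7d + e = 2783
Solving the system yields a = 2, b = -5, c = -6, d = -2, e = 4.
So q(x) = 2x^4 - 5x^3 - 6x^2 - 2x + 4.
Then q(3) = -29.

-29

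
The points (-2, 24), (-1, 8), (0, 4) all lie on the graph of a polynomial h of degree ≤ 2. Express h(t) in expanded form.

Write h(t) = at^2 + bt + c. Substituting each data point gives a linear system:
  4a - 2b + c = 24
  a - b + c = 8
  c = 4
Solving the system yields a = 6, b = 2, c = 4.
So h(t) = 6t^2 + 2t + 4.
Check: h(0) = 4. ✓

h(t) = 6t^2 + 2t + 4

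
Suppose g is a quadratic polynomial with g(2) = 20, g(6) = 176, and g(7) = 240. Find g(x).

Write g(x) = ax^2 + bx + c. Substituting each data point gives a linear system:
  4a + 2b + c = 20
  36a + 6b + c = 176
  49a + 7b + c = 240
Solving the system yields a = 5, b = -1, c = 2.
So g(x) = 5x^2 - x + 2.
Check: g(6) = 176. ✓

g(x) = 5x^2 - x + 2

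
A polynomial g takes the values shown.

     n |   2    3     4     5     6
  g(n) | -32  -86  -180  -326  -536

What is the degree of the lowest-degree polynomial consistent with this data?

3

Forward differences of the values at n = 2, 3, 4, 5, 6:
  g  : -32  -86  -180  -326  -536
  Δ  : -54  -94  -146  -210
  Δ^2: -40  -52  -64
  Δ^3: -12  -12
  Δ^4: 0
The third differences are constant (-12) and nonzero, while all higher differences vanish, so the minimal degree is 3.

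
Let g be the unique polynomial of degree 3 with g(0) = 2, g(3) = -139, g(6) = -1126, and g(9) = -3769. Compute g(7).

-1783

Write g(u) = au^3 + bu^2 + cu + d. Substituting each data point gives a linear system:
  d = 2
  27a + 9b + 3c + d = -139
  216a + 36b + 6c + d = -1126
  729a + 81b + 9c + d = -3769
Solving the system yields a = -5, b = -2, c = 4, d = 2.
So g(u) = -5u^3 - 2u^2 + 4u + 2.
Then g(7) = -1783.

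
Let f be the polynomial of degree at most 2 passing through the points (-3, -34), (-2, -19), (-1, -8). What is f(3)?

Using the Lagrange interpolation formula with nodes -3, -2, -1:
  L_0(n) = (n + 2)(n + 1) / 2
  L_1(n) = (n + 3)(n + 1) / -1
  L_2(n) = (n + 3)(n + 2) / 2
Then f(n) = -34·L_0(n) - 19·L_1(n) - 8·L_2(n).
Expanding and collecting terms gives f(n) = -2n^2 + 5n - 1.
Evaluating at n = 3: f(3) = -4.

-4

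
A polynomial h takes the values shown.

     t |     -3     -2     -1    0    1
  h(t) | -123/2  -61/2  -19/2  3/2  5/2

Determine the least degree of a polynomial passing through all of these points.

Forward differences of the values at t = -3, -2, -1, 0, 1:
  h  : -123/2  -61/2  -19/2  3/2  5/2
  Δ  : 31  21  11  1
  Δ^2: -10  -10  -10
  Δ^3: 0  0
  Δ^4: 0
The second differences are constant (-10) and nonzero, while all higher differences vanish, so the minimal degree is 2.

2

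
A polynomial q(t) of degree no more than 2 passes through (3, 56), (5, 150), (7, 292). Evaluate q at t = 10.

Write q(t) = at^2 + bt + c. Substituting each data point gives a linear system:
  9a + 3b + c = 56
  25a + 5b + c = 150
  49a + 7b + c = 292
Solving the system yields a = 6, b = -1, c = 5.
So q(t) = 6t² - t + 5.
Then q(10) = 595.

595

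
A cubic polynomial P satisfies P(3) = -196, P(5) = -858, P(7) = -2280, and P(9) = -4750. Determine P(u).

P(u) = -6u^3 - 5u^2 + 3u + 2

Write P(u) = au^3 + bu^2 + cu + d. Substituting each data point gives a linear system:
  27a + 9b + 3c + d = -196
  125a + 25b + 5c + d = -858
  343a + 49b + 7c + d = -2280
  729a + 81b + 9c + d = -4750
Solving the system yields a = -6, b = -5, c = 3, d = 2.
So P(u) = -6u³ - 5u² + 3u + 2.
Check: P(7) = -2280. ✓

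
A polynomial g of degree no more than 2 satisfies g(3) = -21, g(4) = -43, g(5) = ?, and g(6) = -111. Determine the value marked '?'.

On equispaced nodes a degree-2 polynomial has vanishing third forward difference, so
  - g(3) + 3·g(4) - 3·g(5) + g(6) = 0.
Substituting the known values and solving for g(5):
  -3·g(5) = 219
  g(5) = -73.

-73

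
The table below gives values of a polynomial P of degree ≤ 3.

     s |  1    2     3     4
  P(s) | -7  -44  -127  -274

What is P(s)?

P(s) = -3s^3 - 5s^2 - s + 2

Write P(s) = as^3 + bs^2 + cs + d. Substituting each data point gives a linear system:
  a + b + c + d = -7
  8a + 4b + 2c + d = -44
  27a + 9b + 3c + d = -127
  64a + 16b + 4c + d = -274
Solving the system yields a = -3, b = -5, c = -1, d = 2.
So P(s) = -3s^3 - 5s^2 - s + 2.
Check: P(1) = -7. ✓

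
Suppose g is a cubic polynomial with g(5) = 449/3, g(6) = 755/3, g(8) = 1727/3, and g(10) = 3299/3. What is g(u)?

g(u) = u^3 + u^2 - 1/3

Write g(u) = au^3 + bu^2 + cu + d. Substituting each data point gives a linear system:
  125a + 25b + 5c + d = 449/3
  216a + 36b + 6c + d = 755/3
  512a + 64b + 8c + d = 1727/3
  1000a + 100b + 10c + d = 3299/3
Solving the system yields a = 1, b = 1, c = 0, d = -1/3.
So g(u) = u³ + u² - 1/3.
Check: g(5) = 449/3. ✓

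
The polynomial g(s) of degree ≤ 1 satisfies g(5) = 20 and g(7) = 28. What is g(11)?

44

Using the Lagrange interpolation formula with nodes 5, 7:
  L_0(s) = (s - 7) / -2
  L_1(s) = (s - 5) / 2
Then g(s) = 20·L_0(s) + 28·L_1(s).
Expanding and collecting terms gives g(s) = 4s.
Evaluating at s = 11: g(11) = 44.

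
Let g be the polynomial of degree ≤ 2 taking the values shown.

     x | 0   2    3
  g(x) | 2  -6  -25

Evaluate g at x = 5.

-93

Write g(x) = ax^2 + bx + c. Substituting each data point gives a linear system:
  c = 2
  4a + 2b + c = -6
  9a + 3b + c = -25
Solving the system yields a = -5, b = 6, c = 2.
So g(x) = -5x^2 + 6x + 2.
Then g(5) = -93.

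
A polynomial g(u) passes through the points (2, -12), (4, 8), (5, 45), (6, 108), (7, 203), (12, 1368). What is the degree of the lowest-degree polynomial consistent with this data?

3

Divided differences on the nodes 2, 4, 5, 6, 7, 12:
  order 0: -12  8  45  108  203  1368
  order 1: 10  37  63  95  233
  order 2: 9  13  16  23
  order 3: 1  1  1
  order 4: 0  0
  order 5: 0
The order-3 divided differences are all 1 (nonzero) and every higher order vanishes, so the data lies on a polynomial of degree exactly 3.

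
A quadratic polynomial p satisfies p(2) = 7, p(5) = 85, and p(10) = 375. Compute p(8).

Using the Lagrange interpolation formula with nodes 2, 5, 10:
  L_0(n) = (n - 5)(n - 10) / 24
  L_1(n) = (n - 2)(n - 10) / -15
  L_2(n) = (n - 2)(n - 5) / 40
Then p(n) = 7·L_0(n) + 85·L_1(n) + 375·L_2(n).
Expanding and collecting terms gives p(n) = 4n² - 2n - 5.
Evaluating at n = 8: p(8) = 235.

235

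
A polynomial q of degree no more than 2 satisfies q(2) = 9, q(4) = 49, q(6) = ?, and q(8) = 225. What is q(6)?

121

The 3 known points determine the degree-2 polynomial uniquely.
Write q(s) = as^2 + bs + c. Substituting each data point gives a linear system:
  4a + 2b + c = 9
  16a + 4b + c = 49
  64a + 8b + c = 225
Solving the system yields a = 4, b = -4, c = 1.
So q(s) = 4s² - 4s + 1.
Then q(6) = 121.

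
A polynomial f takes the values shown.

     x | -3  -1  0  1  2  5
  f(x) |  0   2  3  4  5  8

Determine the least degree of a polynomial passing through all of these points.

1

Divided differences on the nodes -3, -1, 0, 1, 2, 5:
  order 0: 0  2  3  4  5  8
  order 1: 1  1  1  1  1
  order 2: 0  0  0  0
  order 3: 0  0  0
  order 4: 0  0
  order 5: 0
The order-1 divided differences are all 1 (nonzero) and every higher order vanishes, so the data lies on a polynomial of degree exactly 1.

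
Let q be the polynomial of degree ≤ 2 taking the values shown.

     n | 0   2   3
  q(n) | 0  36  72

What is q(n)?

Write q(n) = an^2 + bn + c. Substituting each data point gives a linear system:
  c = 0
  4a + 2b + c = 36
  9a + 3b + c = 72
Solving the system yields a = 6, b = 6, c = 0.
So q(n) = 6n^2 + 6n.
Check: q(0) = 0. ✓

q(n) = 6n^2 + 6n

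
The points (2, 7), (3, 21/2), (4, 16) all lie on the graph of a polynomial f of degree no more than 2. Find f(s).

Write f(s) = as^2 + bs + c. Substituting each data point gives a linear system:
  4a + 2b + c = 7
  9a + 3b + c = 21/2
  16a + 4b + c = 16
Solving the system yields a = 1, b = -3/2, c = 6.
So f(s) = s^2 - (3/2)s + 6.
Check: f(2) = 7. ✓

f(s) = s^2 - (3/2)s + 6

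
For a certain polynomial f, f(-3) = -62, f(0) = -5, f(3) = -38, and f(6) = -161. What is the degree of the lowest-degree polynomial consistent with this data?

Forward differences of the values at s = -3, 0, 3, 6:
  f  : -62  -5  -38  -161
  Δ  : 57  -33  -123
  Δ^2: -90  -90
  Δ^3: 0
The second differences are constant (-90) and nonzero, while all higher differences vanish, so the minimal degree is 2.

2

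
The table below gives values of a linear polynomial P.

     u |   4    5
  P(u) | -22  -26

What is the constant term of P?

Write P(u) = au + b. Substituting each data point gives a linear system:
  4a + b = -22
  5a + b = -26
Solving the system yields a = -4, b = -6.
So P(u) = -4u - 6.
The constant term is -6.

-6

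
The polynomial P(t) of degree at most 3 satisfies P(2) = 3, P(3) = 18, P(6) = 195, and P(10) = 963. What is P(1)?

Using the Lagrange interpolation formula with nodes 2, 3, 6, 10:
  L_0(t) = (t - 3)(t - 6)(t - 10) / -32
  L_1(t) = (t - 2)(t - 6)(t - 10) / 21
  L_2(t) = (t - 2)(t - 3)(t - 10) / -48
  L_3(t) = (t - 2)(t - 3)(t - 6) / 224
Then P(t) = 3·L_0(t) + 18·L_1(t) + 195·L_2(t) + 963·L_3(t).
Expanding and collecting terms gives P(t) = t³ - 4t + 3.
Evaluating at t = 1: P(1) = 0.

0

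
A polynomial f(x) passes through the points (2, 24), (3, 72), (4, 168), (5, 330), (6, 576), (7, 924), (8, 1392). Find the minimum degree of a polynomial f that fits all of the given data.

3

Forward differences of the values at x = 2, 3, 4, 5, 6, 7, 8:
  f  : 24  72  168  330  576  924  1392
  Δ  : 48  96  162  246  348  468
  Δ^2: 48  66  84  102  120
  Δ^3: 18  18  18  18
  Δ^4: 0  0  0
  Δ^5: 0  0
  Δ^6: 0
The third differences are constant (18) and nonzero, while all higher differences vanish, so the minimal degree is 3.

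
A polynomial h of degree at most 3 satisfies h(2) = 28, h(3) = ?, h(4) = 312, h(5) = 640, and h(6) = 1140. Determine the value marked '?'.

120

On equispaced nodes a degree-3 polynomial has vanishing fourth forward difference, so
  h(2) - 4·h(3) + 6·h(4) - 4·h(5) + h(6) = 0.
Substituting the known values and solving for h(3):
  -4·h(3) = -480
  h(3) = 120.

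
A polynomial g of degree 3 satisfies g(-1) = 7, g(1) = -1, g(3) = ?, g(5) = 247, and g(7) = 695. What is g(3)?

The 4 known points determine the degree-3 polynomial uniquely.
Write g(n) = an^3 + bn^2 + cn + d. Substituting each data point gives a linear system:
  -a + b - c + d = 7
  a + b + c + d = -1
  125a + 25b + 5c + d = 247
  343a + 49b + 7c + d = 695
Solving the system yields a = 2, b = 1, c = -6, d = 2.
So g(n) = 2n^3 + n^2 - 6n + 2.
Then g(3) = 47.

47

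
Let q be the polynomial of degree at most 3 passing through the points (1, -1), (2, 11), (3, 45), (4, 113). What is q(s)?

q(s) = 2s^3 - s^2 + s - 3

Write q(s) = as^3 + bs^2 + cs + d. Substituting each data point gives a linear system:
  a + b + c + d = -1
  8a + 4b + 2c + d = 11
  27a + 9b + 3c + d = 45
  64a + 16b + 4c + d = 113
Solving the system yields a = 2, b = -1, c = 1, d = -3.
So q(s) = 2s^3 - s^2 + s - 3.
Check: q(1) = -1. ✓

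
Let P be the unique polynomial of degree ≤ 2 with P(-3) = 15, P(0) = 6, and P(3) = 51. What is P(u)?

Write P(u) = au^2 + bu + c. Substituting each data point gives a linear system:
  9a - 3b + c = 15
  c = 6
  9a + 3b + c = 51
Solving the system yields a = 3, b = 6, c = 6.
So P(u) = 3u^2 + 6u + 6.
Check: P(3) = 51. ✓

P(u) = 3u^2 + 6u + 6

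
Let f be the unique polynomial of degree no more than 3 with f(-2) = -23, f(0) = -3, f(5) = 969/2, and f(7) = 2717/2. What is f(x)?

f(x) = 4x^3 + (1/2)x^2 - 5x - 3

Using the Lagrange interpolation formula with nodes -2, 0, 5, 7:
  L_0(x) = x(x - 5)(x - 7) / -126
  L_1(x) = (x + 2)(x - 5)(x - 7) / 70
  L_2(x) = (x + 2)x(x - 7) / -70
  L_3(x) = (x + 2)x(x - 5) / 126
Then f(x) = -23·L_0(x) - 3·L_1(x) + 969/2·L_2(x) + 2717/2·L_3(x).
Expanding and collecting terms gives f(x) = 4x^3 + (1/2)x^2 - 5x - 3.
Check: f(0) = -3. ✓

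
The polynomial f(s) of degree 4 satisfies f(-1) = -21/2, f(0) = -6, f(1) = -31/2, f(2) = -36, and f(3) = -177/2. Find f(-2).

-56

Forward differences of the values at s = -1, 0, 1, 2, 3:
  f  : -21/2  -6  -31/2  -36  -177/2
  Δ  : 9/2  -19/2  -41/2  -105/2
  Δ^2: -14  -11  -32
  Δ^3: 3  -21
  Δ^4: -24
The fourth differences are constant, confirming degree 4.
Interpolating (Newton forward form) and evaluating at s = -2 gives f(-2) = -56.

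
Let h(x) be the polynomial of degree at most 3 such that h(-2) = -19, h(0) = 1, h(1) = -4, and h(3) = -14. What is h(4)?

-7

Using the Lagrange interpolation formula with nodes -2, 0, 1, 3:
  L_0(x) = x(x - 1)(x - 3) / -30
  L_1(x) = (x + 2)(x - 1)(x - 3) / 6
  L_2(x) = (x + 2)x(x - 3) / -6
  L_3(x) = (x + 2)x(x - 1) / 30
Then h(x) = -19·L_0(x) + 1·L_1(x) - 4·L_2(x) - 14·L_3(x).
Expanding and collecting terms gives h(x) = x^3 - 4x^2 - 2x + 1.
Evaluating at x = 4: h(4) = -7.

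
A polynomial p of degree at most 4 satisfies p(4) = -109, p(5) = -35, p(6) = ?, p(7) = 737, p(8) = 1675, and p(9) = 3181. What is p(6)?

211

On equispaced nodes a degree-4 polynomial has vanishing fifth forward difference, so
  - p(4) + 5·p(5) - 10·p(6) + 10·p(7) - 5·p(8) + p(9) = 0.
Substituting the known values and solving for p(6):
  -10·p(6) = -2110
  p(6) = 211.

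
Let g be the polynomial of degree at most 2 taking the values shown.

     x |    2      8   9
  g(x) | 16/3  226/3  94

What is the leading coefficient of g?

1

Write g(x) = ax^2 + bx + c. Substituting each data point gives a linear system:
  4a + 2b + c = 16/3
  64a + 8b + c = 226/3
  81a + 9b + c = 94
Solving the system yields a = 1, b = 5/3, c = -2.
So g(x) = x^2 + (5/3)x - 2.
The leading coefficient is 1.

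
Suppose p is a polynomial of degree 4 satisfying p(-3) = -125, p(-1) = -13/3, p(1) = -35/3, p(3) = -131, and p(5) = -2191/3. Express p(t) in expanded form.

Write p(t) = at^4 + bt^3 + ct^2 + dt + e. Substituting each data point gives a linear system:
  81a - 27b + 9c - 3d + e = -125
  a - b + c - d + e = -13/3
  a + b + c + d + e = -35/3
  81a + 27b + 9c + 3d + e = -131
  625a + 125b + 25c + 5d + e = -2191/3
Solving the system yields a = -1, b = 1/3, c = -5, d = -4, e = -2.
So p(t) = -t^4 + (1/3)t^3 - 5t^2 - 4t - 2.
Check: p(1) = -35/3. ✓

p(t) = -t^4 + (1/3)t^3 - 5t^2 - 4t - 2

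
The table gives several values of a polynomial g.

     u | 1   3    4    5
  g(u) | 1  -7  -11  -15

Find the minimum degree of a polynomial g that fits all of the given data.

Divided differences on the nodes 1, 3, 4, 5:
  order 0: 1  -7  -11  -15
  order 1: -4  -4  -4
  order 2: 0  0
  order 3: 0
The order-1 divided differences are all -4 (nonzero) and every higher order vanishes, so the data lies on a polynomial of degree exactly 1.

1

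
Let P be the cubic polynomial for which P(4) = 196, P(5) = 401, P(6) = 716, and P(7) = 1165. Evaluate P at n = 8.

1772

Using the Lagrange interpolation formula with nodes 4, 5, 6, 7:
  L_0(n) = (n - 5)(n - 6)(n - 7) / -6
  L_1(n) = (n - 4)(n - 6)(n - 7) / 2
  L_2(n) = (n - 4)(n - 5)(n - 7) / -2
  L_3(n) = (n - 4)(n - 5)(n - 6) / 6
Then P(n) = 196·L_0(n) + 401·L_1(n) + 716·L_2(n) + 1165·L_3(n).
Expanding and collecting terms gives P(n) = 4n^3 - 5n^2 + 6n - 4.
Evaluating at n = 8: P(8) = 1772.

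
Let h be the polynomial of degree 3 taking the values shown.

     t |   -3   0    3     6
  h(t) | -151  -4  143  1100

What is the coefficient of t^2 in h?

0

Write h(t) = at^3 + bt^2 + ct + d. Substituting each data point gives a linear system:
  -27a + 9b - 3c + d = -151
  d = -4
  27a + 9b + 3c + d = 143
  216a + 36b + 6c + d = 1100
Solving the system yields a = 5, b = 0, c = 4, d = -4.
So h(t) = 5t^3 + 4t - 4.
The coefficient of t^2 is 0.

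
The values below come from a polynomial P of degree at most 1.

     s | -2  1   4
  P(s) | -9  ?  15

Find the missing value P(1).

3

The 2 known points determine the degree-1 polynomial uniquely.
Write P(s) = as + b. Substituting each data point gives a linear system:
  -2a + b = -9
  4a + b = 15
Solving the system yields a = 4, b = -1.
So P(s) = 4s - 1.
Then P(1) = 3.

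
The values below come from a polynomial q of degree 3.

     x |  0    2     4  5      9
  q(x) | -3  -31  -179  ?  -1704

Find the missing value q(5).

-328

The 4 known points determine the degree-3 polynomial uniquely.
Write q(x) = ax^3 + bx^2 + cx + d. Substituting each data point gives a linear system:
  d = -3
  8a + 4b + 2c + d = -31
  64a + 16b + 4c + d = -179
  729a + 81b + 9c + d = -1704
Solving the system yields a = -2, b = -3, c = 0, d = -3.
So q(x) = -2x^3 - 3x^2 - 3.
Then q(5) = -328.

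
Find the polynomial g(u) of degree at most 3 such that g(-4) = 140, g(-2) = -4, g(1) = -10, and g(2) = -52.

Using the Lagrange interpolation formula with nodes -4, -2, 1, 2:
  L_0(u) = (u + 2)(u - 1)(u - 2) / -60
  L_1(u) = (u + 4)(u - 1)(u - 2) / 24
  L_2(u) = (u + 4)(u + 2)(u - 2) / -15
  L_3(u) = (u + 4)(u + 2)(u - 1) / 24
Then g(u) = 140·L_0(u) - 4·L_1(u) - 10·L_2(u) - 52·L_3(u).
Expanding and collecting terms gives g(u) = -4u³ - 6u² + 4u - 4.
Check: g(2) = -52. ✓

g(u) = -4u^3 - 6u^2 + 4u - 4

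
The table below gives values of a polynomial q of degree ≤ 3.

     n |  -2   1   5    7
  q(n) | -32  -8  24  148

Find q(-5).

-236

Write q(n) = an^3 + bn^2 + cn + d. Substituting each data point gives a linear system:
  -8a + 4b - 2c + d = -32
  a + b + c + d = -8
  125a + 25b + 5c + d = 24
  343a + 49b + 7c + d = 148
Solving the system yields a = 1, b = -4, c = 1, d = -6.
So q(n) = n³ - 4n² + n - 6.
Then q(-5) = -236.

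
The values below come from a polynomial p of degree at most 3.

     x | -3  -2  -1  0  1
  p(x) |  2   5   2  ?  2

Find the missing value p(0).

-1

On equispaced nodes a degree-3 polynomial has vanishing fourth forward difference, so
  p(-3) - 4·p(-2) + 6·p(-1) - 4·p(0) + p(1) = 0.
Substituting the known values and solving for p(0):
  -4·p(0) = 4
  p(0) = -1.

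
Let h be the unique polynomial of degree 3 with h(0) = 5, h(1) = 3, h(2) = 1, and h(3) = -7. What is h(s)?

Write h(s) = as^3 + bs^2 + cs + d. Substituting each data point gives a linear system:
  d = 5
  a + b + c + d = 3
  8a + 4b + 2c + d = 1
  27a + 9b + 3c + d = -7
Solving the system yields a = -1, b = 3, c = -4, d = 5.
So h(s) = -s^3 + 3s^2 - 4s + 5.
Check: h(0) = 5. ✓

h(s) = -s^3 + 3s^2 - 4s + 5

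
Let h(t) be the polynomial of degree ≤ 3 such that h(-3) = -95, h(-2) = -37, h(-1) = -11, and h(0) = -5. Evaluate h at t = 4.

59

Using the Lagrange interpolation formula with nodes -3, -2, -1, 0:
  L_0(t) = (t + 2)(t + 1)t / -6
  L_1(t) = (t + 3)(t + 1)t / 2
  L_2(t) = (t + 3)(t + 2)t / -2
  L_3(t) = (t + 3)(t + 2)(t + 1) / 6
Then h(t) = -95·L_0(t) - 37·L_1(t) - 11·L_2(t) - 5·L_3(t).
Expanding and collecting terms gives h(t) = 2t³ - 4t² - 5.
Evaluating at t = 4: h(4) = 59.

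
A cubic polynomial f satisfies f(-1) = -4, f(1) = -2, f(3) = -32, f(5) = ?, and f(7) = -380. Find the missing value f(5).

-142

The 4 known points determine the degree-3 polynomial uniquely.
Write f(t) = at^3 + bt^2 + ct + d. Substituting each data point gives a linear system:
  -a + b - c + d = -4
  a + b + c + d = -2
  27a + 9b + 3c + d = -32
  343a + 49b + 7c + d = -380
Solving the system yields a = -1, b = -1, c = 2, d = -2.
So f(t) = -t^3 - t^2 + 2t - 2.
Then f(5) = -142.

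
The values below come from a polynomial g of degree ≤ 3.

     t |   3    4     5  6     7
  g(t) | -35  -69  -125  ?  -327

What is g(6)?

-209

The 4 known points determine the degree-3 polynomial uniquely.
Write g(t) = at^3 + bt^2 + ct + d. Substituting each data point gives a linear system:
  27a + 9b + 3c + d = -35
  64a + 16b + 4c + d = -69
  125a + 25b + 5c + d = -125
  343a + 49b + 7c + d = -327
Solving the system yields a = -1, b = 1, c = -4, d = -5.
So g(t) = -t³ + t² - 4t - 5.
Then g(6) = -209.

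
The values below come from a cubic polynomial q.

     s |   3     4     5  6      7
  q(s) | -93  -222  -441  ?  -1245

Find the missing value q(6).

-774

The 4 known points determine the degree-3 polynomial uniquely.
Write q(s) = as^3 + bs^2 + cs + d. Substituting each data point gives a linear system:
  27a + 9b + 3c + d = -93
  64a + 16b + 4c + d = -222
  125a + 25b + 5c + d = -441
  343a + 49b + 7c + d = -1245
Solving the system yields a = -4, b = 3, c = -2, d = -6.
So q(s) = -4s³ + 3s² - 2s - 6.
Then q(6) = -774.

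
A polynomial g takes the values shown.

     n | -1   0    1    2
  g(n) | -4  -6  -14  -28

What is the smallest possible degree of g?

2

Forward differences of the values at n = -1, 0, 1, 2:
  g  : -4  -6  -14  -28
  Δ  : -2  -8  -14
  Δ^2: -6  -6
  Δ^3: 0
The second differences are constant (-6) and nonzero, while all higher differences vanish, so the minimal degree is 2.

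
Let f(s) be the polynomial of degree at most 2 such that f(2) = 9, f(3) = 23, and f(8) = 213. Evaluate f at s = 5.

Write f(s) = as^2 + bs + c. Substituting each data point gives a linear system:
  4a + 2b + c = 9
  9a + 3b + c = 23
  64a + 8b + c = 213
Solving the system yields a = 4, b = -6, c = 5.
So f(s) = 4s^2 - 6s + 5.
Then f(5) = 75.

75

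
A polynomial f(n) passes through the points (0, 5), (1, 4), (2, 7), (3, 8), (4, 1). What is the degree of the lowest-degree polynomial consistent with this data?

3

Forward differences of the values at n = 0, 1, 2, 3, 4:
  f  : 5  4  7  8  1
  Δ  : -1  3  1  -7
  Δ^2: 4  -2  -8
  Δ^3: -6  -6
  Δ^4: 0
The third differences are constant (-6) and nonzero, while all higher differences vanish, so the minimal degree is 3.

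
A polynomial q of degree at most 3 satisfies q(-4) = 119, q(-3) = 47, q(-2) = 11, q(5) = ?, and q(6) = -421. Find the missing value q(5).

The 4 known points determine the degree-3 polynomial uniquely.
Write q(s) = as^3 + bs^2 + cs + d. Substituting each data point gives a linear system:
  -64a + 16b - 4c + d = 119
  -27a + 9b - 3c + d = 47
  -8a + 4b - 2c + d = 11
  216a + 36b + 6c + d = -421
Solving the system yields a = -2, b = 0, c = 2, d = -1.
So q(s) = -2s^3 + 2s - 1.
Then q(5) = -241.

-241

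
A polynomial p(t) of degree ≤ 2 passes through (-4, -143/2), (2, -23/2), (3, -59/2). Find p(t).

Write p(t) = at^2 + bt + c. Substituting each data point gives a linear system:
  16a - 4b + c = -143/2
  4a + 2b + c = -23/2
  9a + 3b + c = -59/2
Solving the system yields a = -4, b = 2, c = 1/2.
So p(t) = -4t² + 2t + 1/2.
Check: p(3) = -59/2. ✓

p(t) = -4t^2 + 2t + 1/2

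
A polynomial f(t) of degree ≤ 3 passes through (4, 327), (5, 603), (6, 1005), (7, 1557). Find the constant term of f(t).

3

Write f(t) = at^3 + bt^2 + ct + d. Substituting each data point gives a linear system:
  64a + 16b + 4c + d = 327
  125a + 25b + 5c + d = 603
  216a + 36b + 6c + d = 1005
  343a + 49b + 7c + d = 1557
Solving the system yields a = 4, b = 3, c = 5, d = 3.
So f(t) = 4t^3 + 3t^2 + 5t + 3.
The constant term is 3.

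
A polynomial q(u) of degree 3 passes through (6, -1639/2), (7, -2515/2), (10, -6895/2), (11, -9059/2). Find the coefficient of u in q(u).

Write q(u) = au^3 + bu^2 + cu + d. Substituting each data point gives a linear system:
  216a + 36b + 6c + d = -1639/2
  343a + 49b + 7c + d = -2515/2
  1000a + 100b + 10c + d = -6895/2
  1331a + 121b + 11c + d = -9059/2
Solving the system yields a = -3, b = -4, c = -5, d = 5/2.
So q(u) = -3u³ - 4u² - 5u + 5/2.
The coefficient of u is -5.

-5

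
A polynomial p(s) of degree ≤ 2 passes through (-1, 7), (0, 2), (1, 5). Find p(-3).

41

Forward differences of the values at s = -1, 0, 1:
  p  : 7  2  5
  Δ  : -5  3
  Δ^2: 8
The second differences are constant, confirming degree 2.
Interpolating (Newton forward form) and evaluating at s = -3 gives p(-3) = 41.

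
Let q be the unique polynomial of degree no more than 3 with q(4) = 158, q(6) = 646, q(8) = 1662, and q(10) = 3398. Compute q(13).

7772

Using the Lagrange interpolation formula with nodes 4, 6, 8, 10:
  L_0(n) = (n - 6)(n - 8)(n - 10) / -48
  L_1(n) = (n - 4)(n - 8)(n - 10) / 16
  L_2(n) = (n - 4)(n - 6)(n - 10) / -16
  L_3(n) = (n - 4)(n - 6)(n - 8) / 48
Then q(n) = 158·L_0(n) + 646·L_1(n) + 1662·L_2(n) + 3398·L_3(n).
Expanding and collecting terms gives q(n) = 4n³ - 6n² - 2.
Evaluating at n = 13: q(13) = 7772.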